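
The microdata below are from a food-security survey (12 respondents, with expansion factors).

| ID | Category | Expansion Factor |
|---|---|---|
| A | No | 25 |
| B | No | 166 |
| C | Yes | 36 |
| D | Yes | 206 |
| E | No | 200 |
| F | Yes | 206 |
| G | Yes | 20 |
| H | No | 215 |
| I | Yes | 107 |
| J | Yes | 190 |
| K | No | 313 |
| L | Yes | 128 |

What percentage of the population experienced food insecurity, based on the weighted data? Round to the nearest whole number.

49

Sum of weights for 'Yes' = 36 + 206 + 206 + 20 + 107 + 190 + 128 = 893
Total weight = 25 + 166 + 36 + 206 + 200 + 206 + 20 + 215 + 107 + 190 + 313 + 128 = 1812
Weighted proportion = 893 / 1812 = 0.49282561 → 49.282561%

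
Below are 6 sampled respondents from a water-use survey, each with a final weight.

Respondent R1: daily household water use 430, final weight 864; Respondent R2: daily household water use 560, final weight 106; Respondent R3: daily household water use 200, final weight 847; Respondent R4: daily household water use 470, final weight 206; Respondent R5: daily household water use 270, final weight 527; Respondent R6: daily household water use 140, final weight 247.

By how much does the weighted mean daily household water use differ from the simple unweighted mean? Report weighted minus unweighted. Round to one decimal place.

Unweighted sum = 430 + 560 + 200 + 470 + 270 + 140 = 2070
Unweighted mean = 2070 / 6 = 345
Weighted sum = 430×864 + 560×106 + 200×847 + 470×206 + 270×527 + 140×247
  = 371520 + 59360 + 169400 + 96820 + 142290 + 34580 = 873970
Sum of weights = 2797
Weighted mean = 873970 / 2797 = 312.46693
Difference (weighted minus unweighted) = -32.533071

-32.5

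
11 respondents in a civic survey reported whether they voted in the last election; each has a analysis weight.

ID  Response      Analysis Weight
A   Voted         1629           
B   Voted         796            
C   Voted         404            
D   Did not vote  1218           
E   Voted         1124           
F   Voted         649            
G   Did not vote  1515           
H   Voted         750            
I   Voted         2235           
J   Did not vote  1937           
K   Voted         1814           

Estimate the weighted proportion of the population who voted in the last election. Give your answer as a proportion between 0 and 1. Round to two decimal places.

0.67

Sum of weights for 'Voted' = 1629 + 796 + 404 + 1124 + 649 + 750 + 2235 + 1814 = 9401
Total weight = 14071
Weighted proportion = 9401 / 14071 = 0.66811172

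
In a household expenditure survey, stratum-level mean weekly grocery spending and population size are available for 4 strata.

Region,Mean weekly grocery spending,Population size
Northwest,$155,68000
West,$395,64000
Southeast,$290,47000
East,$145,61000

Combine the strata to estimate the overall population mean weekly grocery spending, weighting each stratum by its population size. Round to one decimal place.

242.9

Σ Nₕ·x̄ₕ = 58295000
Σ Nₕ = 68000 + 64000 + 47000 + 61000 = 240000
Overall mean = 58295000 / 240000 = 242.89583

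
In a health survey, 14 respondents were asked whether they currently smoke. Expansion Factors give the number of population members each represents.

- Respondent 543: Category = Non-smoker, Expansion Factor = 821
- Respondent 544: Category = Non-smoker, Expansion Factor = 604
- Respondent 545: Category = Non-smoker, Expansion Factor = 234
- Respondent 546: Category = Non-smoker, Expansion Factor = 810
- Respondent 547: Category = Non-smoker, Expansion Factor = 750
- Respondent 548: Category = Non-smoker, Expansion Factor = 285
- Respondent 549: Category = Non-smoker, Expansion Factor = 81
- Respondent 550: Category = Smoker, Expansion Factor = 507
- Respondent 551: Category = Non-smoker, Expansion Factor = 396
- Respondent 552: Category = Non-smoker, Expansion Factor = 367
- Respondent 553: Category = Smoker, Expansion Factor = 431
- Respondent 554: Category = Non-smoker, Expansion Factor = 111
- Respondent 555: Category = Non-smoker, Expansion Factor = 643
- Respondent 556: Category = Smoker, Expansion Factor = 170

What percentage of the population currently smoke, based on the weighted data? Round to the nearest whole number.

18

Sum of weights for 'Smoker' = 507 + 431 + 170 = 1108
Total weight = 6210
Weighted proportion = 1108 / 6210 = 0.1784219 → 17.84219%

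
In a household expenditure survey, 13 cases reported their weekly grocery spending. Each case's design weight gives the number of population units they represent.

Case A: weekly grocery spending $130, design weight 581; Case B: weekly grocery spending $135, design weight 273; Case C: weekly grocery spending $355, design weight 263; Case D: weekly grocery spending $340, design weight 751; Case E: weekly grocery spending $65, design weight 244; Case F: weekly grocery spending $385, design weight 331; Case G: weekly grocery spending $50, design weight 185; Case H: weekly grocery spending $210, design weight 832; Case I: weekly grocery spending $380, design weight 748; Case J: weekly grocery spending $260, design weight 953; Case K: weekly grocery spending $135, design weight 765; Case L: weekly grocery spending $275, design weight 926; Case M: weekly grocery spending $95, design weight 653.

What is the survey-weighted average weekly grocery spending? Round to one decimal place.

231.9

Weighted sum = 1740335
Sum of weights = 7505
Weighted mean = 1740335 / 7505 = 231.89007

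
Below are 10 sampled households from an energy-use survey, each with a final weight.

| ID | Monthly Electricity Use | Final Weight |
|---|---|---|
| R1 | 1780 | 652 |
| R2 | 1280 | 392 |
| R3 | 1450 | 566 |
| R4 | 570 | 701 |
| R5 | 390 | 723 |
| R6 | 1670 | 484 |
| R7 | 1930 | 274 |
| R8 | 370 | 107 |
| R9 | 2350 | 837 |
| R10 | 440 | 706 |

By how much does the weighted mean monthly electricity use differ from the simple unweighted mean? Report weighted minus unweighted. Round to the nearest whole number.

Unweighted sum = 1780 + 1280 + 1450 + 570 + 390 + 1670 + 1930 + 370 + 2350 + 440 = 12230
Unweighted mean = 12230 / 10 = 1223
Weighted sum = 1780×652 + 1280×392 + 1450×566 + 570×701 + 390×723 + 1670×484 + 1930×274 + 370×107 + 2350×837 + 440×706
  = 6818840
Sum of weights = 652 + 392 + 566 + 701 + 723 + 484 + 274 + 107 + 837 + 706 = 5442
Weighted mean = 6818840 / 5442 = 1253.0026
Difference (weighted minus unweighted) = 30.002573

30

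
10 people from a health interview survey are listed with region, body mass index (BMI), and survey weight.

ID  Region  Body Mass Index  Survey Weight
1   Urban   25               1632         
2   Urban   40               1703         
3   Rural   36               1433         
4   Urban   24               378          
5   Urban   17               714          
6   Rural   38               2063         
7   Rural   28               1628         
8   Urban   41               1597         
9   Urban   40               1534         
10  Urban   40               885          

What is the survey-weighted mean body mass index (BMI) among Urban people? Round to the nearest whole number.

35

Urban rows: 1, 2, 4, 5, 8, 9, 10
Weighted sum = 25×1632 + 40×1703 + 24×378 + 17×714 + 41×1597 + 40×1534 + 40×885
  = 292367
Sum of weights = 1632 + 1703 + 378 + 714 + 1597 + 1534 + 885 = 8443
Weighted mean = 292367 / 8443 = 34.628331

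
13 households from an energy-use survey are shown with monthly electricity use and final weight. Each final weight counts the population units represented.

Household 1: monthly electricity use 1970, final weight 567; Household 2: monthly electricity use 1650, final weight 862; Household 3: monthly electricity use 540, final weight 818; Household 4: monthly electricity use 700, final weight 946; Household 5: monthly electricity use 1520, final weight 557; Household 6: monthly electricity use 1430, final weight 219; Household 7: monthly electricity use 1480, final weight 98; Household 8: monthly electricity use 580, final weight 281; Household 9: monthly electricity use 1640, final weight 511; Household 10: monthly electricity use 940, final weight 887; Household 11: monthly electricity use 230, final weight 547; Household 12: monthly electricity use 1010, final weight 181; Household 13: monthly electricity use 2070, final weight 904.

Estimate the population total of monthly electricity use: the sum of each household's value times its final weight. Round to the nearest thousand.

8963000

Weighted total = 8962760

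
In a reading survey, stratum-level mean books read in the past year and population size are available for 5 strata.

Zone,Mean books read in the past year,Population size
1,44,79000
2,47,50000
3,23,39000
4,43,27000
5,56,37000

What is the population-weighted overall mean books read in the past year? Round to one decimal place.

Σ Nₕ·x̄ₕ = 44×79000 + 47×50000 + 23×39000 + 43×27000 + 56×37000
  = 3476000 + 2350000 + 897000 + 1161000 + 2072000 = 9956000
Σ Nₕ = 232000
Overall mean = 9956000 / 232000 = 42.913793

42.9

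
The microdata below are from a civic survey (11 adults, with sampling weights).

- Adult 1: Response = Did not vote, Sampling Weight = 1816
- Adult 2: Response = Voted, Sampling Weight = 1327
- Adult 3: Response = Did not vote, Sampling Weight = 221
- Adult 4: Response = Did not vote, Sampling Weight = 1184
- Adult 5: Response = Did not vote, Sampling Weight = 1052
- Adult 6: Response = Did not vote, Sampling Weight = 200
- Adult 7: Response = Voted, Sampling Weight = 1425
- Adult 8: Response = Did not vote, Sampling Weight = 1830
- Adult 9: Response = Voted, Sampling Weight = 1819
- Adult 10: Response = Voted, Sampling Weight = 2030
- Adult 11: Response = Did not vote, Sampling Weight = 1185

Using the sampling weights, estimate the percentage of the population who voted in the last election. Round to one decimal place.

46.9

Sum of weights for 'Voted' = 1327 + 1425 + 1819 + 2030 = 6601
Total weight = 1816 + 1327 + 221 + 1184 + 1052 + 200 + 1425 + 1830 + 1819 + 2030 + 1185 = 14089
Weighted proportion = 6601 / 14089 = 0.46852154 → 46.852154%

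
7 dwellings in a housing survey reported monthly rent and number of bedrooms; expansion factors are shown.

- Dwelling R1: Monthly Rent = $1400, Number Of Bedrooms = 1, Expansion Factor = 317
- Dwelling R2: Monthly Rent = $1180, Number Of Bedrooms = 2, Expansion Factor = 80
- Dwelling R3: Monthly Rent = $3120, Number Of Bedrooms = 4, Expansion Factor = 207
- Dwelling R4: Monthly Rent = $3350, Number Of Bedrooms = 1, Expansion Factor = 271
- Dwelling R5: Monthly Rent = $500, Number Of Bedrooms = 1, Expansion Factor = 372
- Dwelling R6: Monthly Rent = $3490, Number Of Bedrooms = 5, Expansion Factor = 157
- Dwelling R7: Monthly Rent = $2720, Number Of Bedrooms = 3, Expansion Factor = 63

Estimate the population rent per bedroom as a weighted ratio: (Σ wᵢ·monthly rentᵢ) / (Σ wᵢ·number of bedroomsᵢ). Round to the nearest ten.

1030

Σ wᵢ·y = 1400×317 + 1180×80 + 3120×207 + 3350×271 + 500×372 + 3490×157 + 2720×63
  = 2997180
Σ wᵢ·x = 1×317 + 2×80 + 4×207 + 1×271 + 1×372 + 5×157 + 3×63
  = 317 + 160 + 828 + 271 + 372 + 785 + 189 = 2922
Ratio = 2997180 / 2922 = 1025.729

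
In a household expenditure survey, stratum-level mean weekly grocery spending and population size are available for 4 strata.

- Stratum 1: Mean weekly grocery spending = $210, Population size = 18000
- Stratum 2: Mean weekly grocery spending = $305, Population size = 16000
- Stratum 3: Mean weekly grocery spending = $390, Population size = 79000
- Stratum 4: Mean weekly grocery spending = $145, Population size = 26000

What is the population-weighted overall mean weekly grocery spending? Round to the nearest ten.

310

Σ Nₕ·x̄ₕ = 210×18000 + 305×16000 + 390×79000 + 145×26000
  = 3780000 + 4880000 + 30810000 + 3770000 = 43240000
Σ Nₕ = 18000 + 16000 + 79000 + 26000 = 139000
Overall mean = 43240000 / 139000 = 311.07914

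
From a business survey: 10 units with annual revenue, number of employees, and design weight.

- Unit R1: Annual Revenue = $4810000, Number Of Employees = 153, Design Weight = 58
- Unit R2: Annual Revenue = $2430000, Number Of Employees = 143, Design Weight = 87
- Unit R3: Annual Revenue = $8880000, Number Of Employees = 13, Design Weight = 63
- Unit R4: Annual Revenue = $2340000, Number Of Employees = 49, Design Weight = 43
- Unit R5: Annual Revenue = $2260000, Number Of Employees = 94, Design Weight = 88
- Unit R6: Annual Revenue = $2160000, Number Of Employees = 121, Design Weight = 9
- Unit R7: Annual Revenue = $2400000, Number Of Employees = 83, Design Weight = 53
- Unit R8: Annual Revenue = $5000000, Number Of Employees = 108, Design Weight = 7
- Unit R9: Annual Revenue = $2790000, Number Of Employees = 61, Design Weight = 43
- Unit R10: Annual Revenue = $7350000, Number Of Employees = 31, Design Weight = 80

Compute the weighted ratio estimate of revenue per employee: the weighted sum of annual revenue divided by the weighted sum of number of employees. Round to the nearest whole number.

51047

Σ wᵢ·y = 4810000×58 + 2430000×87 + 8880000×63 + 2340000×43 + 2260000×88 + 2160000×9 + 2400000×53 + 5000000×7 + 2790000×43 + 7350000×80
  = 278980000 + 211410000 + 559440000 + 100620000 + 198880000 + 19440000 + 127200000 + 35000000 + 119970000 + 588000000 = 2238940000
Σ wᵢ·x = 153×58 + 143×87 + 13×63 + 49×43 + 94×88 + 121×9 + 83×53 + 108×7 + 61×43 + 31×80
  = 8874 + 12441 + 819 + 2107 + 8272 + 1089 + 4399 + 756 + 2623 + 2480 = 43860
Ratio = 2238940000 / 43860 = 51047.424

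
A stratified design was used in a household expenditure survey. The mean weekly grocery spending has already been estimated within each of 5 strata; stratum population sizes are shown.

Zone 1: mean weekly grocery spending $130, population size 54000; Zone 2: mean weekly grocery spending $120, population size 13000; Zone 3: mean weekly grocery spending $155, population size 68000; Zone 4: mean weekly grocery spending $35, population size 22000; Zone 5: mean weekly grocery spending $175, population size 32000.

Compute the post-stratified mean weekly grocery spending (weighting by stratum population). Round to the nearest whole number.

135

Σ Nₕ·x̄ₕ = 130×54000 + 120×13000 + 155×68000 + 35×22000 + 175×32000
  = 7020000 + 1560000 + 10540000 + 770000 + 5600000 = 25490000
Σ Nₕ = 54000 + 13000 + 68000 + 22000 + 32000 = 189000
Overall mean = 25490000 / 189000 = 134.86772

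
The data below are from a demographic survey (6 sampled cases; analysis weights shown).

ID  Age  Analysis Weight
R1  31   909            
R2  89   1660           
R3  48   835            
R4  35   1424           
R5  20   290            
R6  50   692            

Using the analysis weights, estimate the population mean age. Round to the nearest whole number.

Weighted sum = 31×909 + 89×1660 + 48×835 + 35×1424 + 20×290 + 50×692
  = 28179 + 147740 + 40080 + 49840 + 5800 + 34600 = 306239
Sum of weights = 909 + 1660 + 835 + 1424 + 290 + 692 = 5810
Weighted mean = 306239 / 5810 = 52.70895

53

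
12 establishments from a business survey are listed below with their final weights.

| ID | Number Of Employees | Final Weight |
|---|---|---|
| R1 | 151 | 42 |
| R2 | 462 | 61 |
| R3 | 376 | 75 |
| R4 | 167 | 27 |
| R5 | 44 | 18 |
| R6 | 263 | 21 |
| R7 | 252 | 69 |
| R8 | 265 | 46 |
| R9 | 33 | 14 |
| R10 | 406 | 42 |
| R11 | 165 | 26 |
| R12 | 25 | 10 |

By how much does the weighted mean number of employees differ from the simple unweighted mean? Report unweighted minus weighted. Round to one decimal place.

-60.1

Unweighted sum = 151 + 462 + 376 + 167 + 44 + 263 + 252 + 265 + 33 + 406 + 165 + 25 = 2609
Unweighted mean = 2609 / 12 = 217.41667
Weighted sum = 125180
Sum of weights = 42 + 61 + 75 + 27 + 18 + 21 + 69 + 46 + 14 + 42 + 26 + 10 = 451
Weighted mean = 125180 / 451 = 277.56098
Difference (unweighted minus weighted) = -60.144309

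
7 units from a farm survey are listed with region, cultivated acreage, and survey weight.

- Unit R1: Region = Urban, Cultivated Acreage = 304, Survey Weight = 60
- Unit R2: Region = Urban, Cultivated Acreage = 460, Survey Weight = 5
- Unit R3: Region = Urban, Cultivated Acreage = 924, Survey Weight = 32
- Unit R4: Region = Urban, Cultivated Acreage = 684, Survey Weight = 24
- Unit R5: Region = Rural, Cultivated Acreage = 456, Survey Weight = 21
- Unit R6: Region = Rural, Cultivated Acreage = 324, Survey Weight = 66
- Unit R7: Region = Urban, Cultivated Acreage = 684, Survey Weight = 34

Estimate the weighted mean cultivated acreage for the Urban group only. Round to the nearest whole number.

Urban rows: R1, R2, R3, R4, R7
Weighted sum = 304×60 + 460×5 + 924×32 + 684×24 + 684×34
  = 18240 + 2300 + 29568 + 16416 + 23256 = 89780
Sum of weights = 60 + 5 + 32 + 24 + 34 = 155
Weighted mean = 89780 / 155 = 579.22581

579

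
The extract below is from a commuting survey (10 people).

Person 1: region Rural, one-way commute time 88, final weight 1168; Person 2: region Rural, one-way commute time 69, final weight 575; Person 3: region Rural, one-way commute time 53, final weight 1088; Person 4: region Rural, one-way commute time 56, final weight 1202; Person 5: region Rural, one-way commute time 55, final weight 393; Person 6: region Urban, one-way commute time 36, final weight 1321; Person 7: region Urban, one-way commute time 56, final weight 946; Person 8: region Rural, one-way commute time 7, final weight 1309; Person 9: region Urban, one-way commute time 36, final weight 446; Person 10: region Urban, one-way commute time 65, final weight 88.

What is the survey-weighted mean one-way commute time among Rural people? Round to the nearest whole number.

Rural rows: 1, 2, 3, 4, 5, 8
Weighted sum = 88×1168 + 69×575 + 53×1088 + 56×1202 + 55×393 + 7×1309
  = 102784 + 39675 + 57664 + 67312 + 21615 + 9163 = 298213
Sum of weights = 1168 + 575 + 1088 + 1202 + 393 + 1309 = 5735
Weighted mean = 298213 / 5735 = 51.998779

52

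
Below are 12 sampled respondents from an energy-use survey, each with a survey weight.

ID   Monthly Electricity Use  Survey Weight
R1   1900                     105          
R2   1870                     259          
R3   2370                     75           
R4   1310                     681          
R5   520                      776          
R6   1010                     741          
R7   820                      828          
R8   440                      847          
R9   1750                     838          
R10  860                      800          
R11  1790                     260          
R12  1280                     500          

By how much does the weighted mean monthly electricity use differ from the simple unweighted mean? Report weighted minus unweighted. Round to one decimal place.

Unweighted sum = 1900 + 1870 + 2370 + 1310 + 520 + 1010 + 820 + 440 + 1750 + 860 + 1790 + 1280 = 15920
Unweighted mean = 15920 / 12 = 1326.6667
Weighted sum = 1900×105 + 1870×259 + 2370×75 + 1310×681 + 520×776 + 1010×741 + 820×828 + 440×847 + 1750×838 + 860×800 + 1790×260 + 1280×500
  = 7217160
Sum of weights = 105 + 259 + 75 + 681 + 776 + 741 + 828 + 847 + 838 + 800 + 260 + 500 = 6710
Weighted mean = 7217160 / 6710 = 1075.5827
Difference (weighted minus unweighted) = -251.08395

-251.1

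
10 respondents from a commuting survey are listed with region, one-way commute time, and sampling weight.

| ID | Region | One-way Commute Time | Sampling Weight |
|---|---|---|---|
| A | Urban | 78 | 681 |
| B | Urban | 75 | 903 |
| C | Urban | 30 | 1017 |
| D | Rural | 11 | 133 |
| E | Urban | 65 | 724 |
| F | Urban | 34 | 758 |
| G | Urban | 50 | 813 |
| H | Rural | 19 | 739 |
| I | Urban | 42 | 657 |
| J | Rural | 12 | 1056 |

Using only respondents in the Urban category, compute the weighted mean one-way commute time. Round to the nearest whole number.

53

Urban rows: A, B, C, E, F, G, I
Weighted sum = 78×681 + 75×903 + 30×1017 + 65×724 + 34×758 + 50×813 + 42×657
  = 292429
Sum of weights = 681 + 903 + 1017 + 724 + 758 + 813 + 657 = 5553
Weighted mean = 292429 / 5553 = 52.661444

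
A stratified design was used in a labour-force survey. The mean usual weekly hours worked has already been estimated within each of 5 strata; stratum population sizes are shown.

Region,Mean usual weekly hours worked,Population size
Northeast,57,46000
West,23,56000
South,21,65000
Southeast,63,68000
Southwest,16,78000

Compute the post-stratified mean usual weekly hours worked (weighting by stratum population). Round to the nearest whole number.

35

Σ Nₕ·x̄ₕ = 57×46000 + 23×56000 + 21×65000 + 63×68000 + 16×78000
  = 2622000 + 1288000 + 1365000 + 4284000 + 1248000 = 10807000
Σ Nₕ = 46000 + 56000 + 65000 + 68000 + 78000 = 313000
Overall mean = 10807000 / 313000 = 34.527157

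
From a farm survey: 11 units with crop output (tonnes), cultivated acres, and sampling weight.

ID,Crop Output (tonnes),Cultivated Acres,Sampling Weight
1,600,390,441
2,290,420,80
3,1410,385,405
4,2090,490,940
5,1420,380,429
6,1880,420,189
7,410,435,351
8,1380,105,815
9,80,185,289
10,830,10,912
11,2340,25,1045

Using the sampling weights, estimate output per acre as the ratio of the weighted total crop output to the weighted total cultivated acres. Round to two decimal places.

Σ wᵢ·y = 600×441 + 290×80 + 1410×405 + 2090×940 + 1420×429 + 1880×189 + 410×351 + 1380×815 + 80×289 + 830×912 + 2340×1045
  = 8281940
Σ wᵢ·x = 390×441 + 420×80 + 385×405 + 490×940 + 380×429 + 420×189 + 435×351 + 105×815 + 185×289 + 10×912 + 25×1045
  = 171990 + 33600 + 155925 + 460600 + 163020 + 79380 + 152685 + 85575 + 53465 + 9120 + 26125 = 1391485
Ratio = 8281940 / 1391485 = 5.9518716

5.95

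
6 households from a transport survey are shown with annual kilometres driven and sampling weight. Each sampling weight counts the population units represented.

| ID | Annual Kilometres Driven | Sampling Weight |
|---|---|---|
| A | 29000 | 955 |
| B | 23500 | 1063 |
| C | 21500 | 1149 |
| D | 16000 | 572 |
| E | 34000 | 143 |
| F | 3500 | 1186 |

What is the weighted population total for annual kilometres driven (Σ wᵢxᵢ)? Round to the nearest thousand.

95544000

Weighted total = 29000×955 + 23500×1063 + 21500×1149 + 16000×572 + 34000×143 + 3500×1186
  = 27695000 + 24980500 + 24703500 + 9152000 + 4862000 + 4151000 = 95544000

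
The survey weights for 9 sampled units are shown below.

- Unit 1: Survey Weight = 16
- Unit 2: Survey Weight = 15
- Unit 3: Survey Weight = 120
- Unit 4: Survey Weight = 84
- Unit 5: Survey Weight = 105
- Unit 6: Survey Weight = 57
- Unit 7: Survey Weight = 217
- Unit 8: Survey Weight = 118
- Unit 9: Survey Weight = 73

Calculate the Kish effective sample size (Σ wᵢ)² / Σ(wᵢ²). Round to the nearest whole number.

6

Σ wᵢ = 16 + 15 + 120 + 84 + 105 + 57 + 217 + 118 + 73 = 805
Σ wᵢ² = 256 + 225 + 14400 + 7056 + 11025 + 3249 + 47089 + 13924 + 5329 = 102553
n_eff = 805² / 102553 = 648025 / 102553 = 6.3189278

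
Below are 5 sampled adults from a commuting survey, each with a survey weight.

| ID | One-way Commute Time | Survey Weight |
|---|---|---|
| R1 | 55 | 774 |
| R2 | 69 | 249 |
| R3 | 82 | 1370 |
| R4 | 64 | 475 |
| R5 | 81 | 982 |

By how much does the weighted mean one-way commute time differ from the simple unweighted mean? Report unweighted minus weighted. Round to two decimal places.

-3.06

Unweighted sum = 55 + 69 + 82 + 64 + 81 = 351
Unweighted mean = 351 / 5 = 70.2
Weighted sum = 55×774 + 69×249 + 82×1370 + 64×475 + 81×982
  = 42570 + 17181 + 112340 + 30400 + 79542 = 282033
Sum of weights = 3850
Weighted mean = 282033 / 3850 = 73.255325
Difference (unweighted minus weighted) = -3.0553247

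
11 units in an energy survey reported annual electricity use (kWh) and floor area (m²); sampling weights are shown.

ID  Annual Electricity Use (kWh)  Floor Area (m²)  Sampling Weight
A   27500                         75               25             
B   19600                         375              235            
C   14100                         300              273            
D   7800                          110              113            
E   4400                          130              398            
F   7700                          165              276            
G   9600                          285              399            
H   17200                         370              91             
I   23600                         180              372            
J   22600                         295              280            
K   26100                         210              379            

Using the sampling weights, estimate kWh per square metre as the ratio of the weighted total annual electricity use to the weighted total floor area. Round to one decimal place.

67.3

Σ wᵢ·y = 27500×25 + 19600×235 + 14100×273 + 7800×113 + 4400×398 + 7700×276 + 9600×399 + 17200×91 + 23600×372 + 22600×280 + 26100×379
  = 687500 + 4606000 + 3849300 + 881400 + 1751200 + 2125200 + 3830400 + 1565200 + 8779200 + 6328000 + 9891900 = 44295300
Σ wᵢ·x = 75×25 + 375×235 + 300×273 + 110×113 + 130×398 + 165×276 + 285×399 + 370×91 + 180×372 + 295×280 + 210×379
  = 1875 + 88125 + 81900 + 12430 + 51740 + 45540 + 113715 + 33670 + 66960 + 82600 + 79590 = 658145
Ratio = 44295300 / 658145 = 67.303254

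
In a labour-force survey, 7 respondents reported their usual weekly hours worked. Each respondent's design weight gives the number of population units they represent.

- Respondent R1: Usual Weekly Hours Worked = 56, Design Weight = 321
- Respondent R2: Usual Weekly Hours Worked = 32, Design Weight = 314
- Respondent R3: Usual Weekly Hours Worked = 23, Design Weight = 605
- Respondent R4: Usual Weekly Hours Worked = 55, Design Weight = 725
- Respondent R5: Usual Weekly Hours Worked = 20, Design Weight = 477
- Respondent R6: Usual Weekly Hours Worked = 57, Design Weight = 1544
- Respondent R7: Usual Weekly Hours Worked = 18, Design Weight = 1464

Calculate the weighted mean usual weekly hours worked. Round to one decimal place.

Weighted sum = 56×321 + 32×314 + 23×605 + 55×725 + 20×477 + 57×1544 + 18×1464
  = 17976 + 10048 + 13915 + 39875 + 9540 + 88008 + 26352 = 205714
Sum of weights = 321 + 314 + 605 + 725 + 477 + 1544 + 1464 = 5450
Weighted mean = 205714 / 5450 = 37.745688

37.7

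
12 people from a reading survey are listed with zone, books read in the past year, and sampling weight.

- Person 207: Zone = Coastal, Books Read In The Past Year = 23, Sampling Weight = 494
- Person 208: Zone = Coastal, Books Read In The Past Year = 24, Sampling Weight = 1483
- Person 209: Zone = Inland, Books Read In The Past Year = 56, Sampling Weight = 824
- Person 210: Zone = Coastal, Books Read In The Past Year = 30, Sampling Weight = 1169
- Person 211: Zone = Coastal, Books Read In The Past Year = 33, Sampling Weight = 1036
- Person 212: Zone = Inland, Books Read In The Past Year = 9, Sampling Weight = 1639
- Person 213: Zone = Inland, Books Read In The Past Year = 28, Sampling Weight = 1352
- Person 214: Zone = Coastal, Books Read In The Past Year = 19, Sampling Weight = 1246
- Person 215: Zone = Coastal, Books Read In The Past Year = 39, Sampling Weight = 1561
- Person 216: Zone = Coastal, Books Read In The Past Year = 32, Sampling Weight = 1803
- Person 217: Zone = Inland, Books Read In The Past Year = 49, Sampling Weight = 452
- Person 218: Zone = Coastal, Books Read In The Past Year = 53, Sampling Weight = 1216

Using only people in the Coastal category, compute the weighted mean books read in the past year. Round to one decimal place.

Coastal rows: 207, 208, 210, 211, 214, 215, 216, 218
Weighted sum = 23×494 + 24×1483 + 30×1169 + 33×1036 + 19×1246 + 39×1561 + 32×1803 + 53×1216
  = 11362 + 35592 + 35070 + 34188 + 23674 + 60879 + 57696 + 64448 = 322909
Sum of weights = 494 + 1483 + 1169 + 1036 + 1246 + 1561 + 1803 + 1216 = 10008
Weighted mean = 322909 / 10008 = 32.265088

32.3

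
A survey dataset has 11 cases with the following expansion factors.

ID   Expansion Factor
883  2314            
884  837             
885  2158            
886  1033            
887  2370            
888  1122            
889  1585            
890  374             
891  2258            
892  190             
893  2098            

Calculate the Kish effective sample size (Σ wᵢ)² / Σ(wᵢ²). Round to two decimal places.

Σ wᵢ = 16339
Σ wᵢ² = 30843371
n_eff = 16339² / 30843371 = 266962921 / 30843371 = 8.6554392

8.66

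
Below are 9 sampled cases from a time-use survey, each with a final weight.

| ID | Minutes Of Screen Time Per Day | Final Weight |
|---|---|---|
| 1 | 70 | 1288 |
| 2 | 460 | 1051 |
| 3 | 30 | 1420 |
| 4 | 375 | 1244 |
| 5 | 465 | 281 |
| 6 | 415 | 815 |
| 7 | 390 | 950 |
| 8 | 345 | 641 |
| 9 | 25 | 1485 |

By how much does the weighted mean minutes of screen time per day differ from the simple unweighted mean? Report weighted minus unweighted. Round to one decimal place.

-48.5

Unweighted sum = 70 + 460 + 30 + 375 + 465 + 415 + 390 + 345 + 25 = 2575
Unweighted mean = 2575 / 9 = 286.11111
Weighted sum = 70×1288 + 460×1051 + 30×1420 + 375×1244 + 465×281 + 415×815 + 390×950 + 345×641 + 25×1485
  = 90160 + 483460 + 42600 + 466500 + 130665 + 338225 + 370500 + 221145 + 37125 = 2180380
Sum of weights = 1288 + 1051 + 1420 + 1244 + 281 + 815 + 950 + 641 + 1485 = 9175
Weighted mean = 2180380 / 9175 = 237.6436
Difference (weighted minus unweighted) = -48.467514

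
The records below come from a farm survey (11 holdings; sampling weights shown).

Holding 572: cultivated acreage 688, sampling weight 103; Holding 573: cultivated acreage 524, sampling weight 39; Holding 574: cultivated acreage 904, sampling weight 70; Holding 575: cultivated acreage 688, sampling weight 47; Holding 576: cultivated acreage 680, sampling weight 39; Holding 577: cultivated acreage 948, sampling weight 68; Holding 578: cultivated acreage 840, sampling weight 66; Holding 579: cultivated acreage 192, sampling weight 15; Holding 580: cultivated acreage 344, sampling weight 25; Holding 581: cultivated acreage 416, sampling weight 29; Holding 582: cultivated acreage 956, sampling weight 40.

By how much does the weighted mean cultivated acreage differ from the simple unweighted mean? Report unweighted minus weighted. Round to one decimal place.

Unweighted sum = 688 + 524 + 904 + 688 + 680 + 948 + 840 + 192 + 344 + 416 + 956 = 7180
Unweighted mean = 7180 / 11 = 652.72727
Weighted sum = 688×103 + 524×39 + 904×70 + 688×47 + 680×39 + 948×68 + 840×66 + 192×15 + 344×25 + 416×29 + 956×40
  = 395124
Sum of weights = 103 + 39 + 70 + 47 + 39 + 68 + 66 + 15 + 25 + 29 + 40 = 541
Weighted mean = 395124 / 541 = 730.3586
Difference (unweighted minus weighted) = -77.631322

-77.6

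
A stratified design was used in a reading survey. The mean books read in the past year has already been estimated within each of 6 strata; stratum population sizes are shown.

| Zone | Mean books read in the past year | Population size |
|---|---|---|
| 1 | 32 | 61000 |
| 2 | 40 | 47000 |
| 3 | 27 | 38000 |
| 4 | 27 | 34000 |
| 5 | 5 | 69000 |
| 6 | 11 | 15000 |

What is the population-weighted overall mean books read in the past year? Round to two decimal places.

23.81

Σ Nₕ·x̄ₕ = 32×61000 + 40×47000 + 27×38000 + 27×34000 + 5×69000 + 11×15000
  = 1952000 + 1880000 + 1026000 + 918000 + 345000 + 165000 = 6286000
Σ Nₕ = 61000 + 47000 + 38000 + 34000 + 69000 + 15000 = 264000
Overall mean = 6286000 / 264000 = 23.810606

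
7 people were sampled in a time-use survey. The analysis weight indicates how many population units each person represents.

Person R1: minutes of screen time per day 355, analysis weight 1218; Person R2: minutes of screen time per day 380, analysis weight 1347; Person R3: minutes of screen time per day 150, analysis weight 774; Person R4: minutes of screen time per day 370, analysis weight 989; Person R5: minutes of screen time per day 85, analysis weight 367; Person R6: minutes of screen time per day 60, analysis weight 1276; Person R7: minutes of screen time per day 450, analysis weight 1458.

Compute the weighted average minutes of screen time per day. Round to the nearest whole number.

295

Weighted sum = 355×1218 + 380×1347 + 150×774 + 370×989 + 85×367 + 60×1276 + 450×1458
  = 432390 + 511860 + 116100 + 365930 + 31195 + 76560 + 656100 = 2190135
Sum of weights = 1218 + 1347 + 774 + 989 + 367 + 1276 + 1458 = 7429
Weighted mean = 2190135 / 7429 = 294.80886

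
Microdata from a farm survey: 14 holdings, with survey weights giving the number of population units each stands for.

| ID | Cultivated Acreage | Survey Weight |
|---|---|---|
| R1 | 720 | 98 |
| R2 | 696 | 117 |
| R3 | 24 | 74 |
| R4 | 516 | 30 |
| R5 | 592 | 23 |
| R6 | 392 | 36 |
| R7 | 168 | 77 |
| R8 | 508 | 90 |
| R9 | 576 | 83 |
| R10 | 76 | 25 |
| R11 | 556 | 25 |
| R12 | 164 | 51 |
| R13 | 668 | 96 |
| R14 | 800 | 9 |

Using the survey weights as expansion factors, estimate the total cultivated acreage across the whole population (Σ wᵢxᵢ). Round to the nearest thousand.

Weighted total = 398932

399000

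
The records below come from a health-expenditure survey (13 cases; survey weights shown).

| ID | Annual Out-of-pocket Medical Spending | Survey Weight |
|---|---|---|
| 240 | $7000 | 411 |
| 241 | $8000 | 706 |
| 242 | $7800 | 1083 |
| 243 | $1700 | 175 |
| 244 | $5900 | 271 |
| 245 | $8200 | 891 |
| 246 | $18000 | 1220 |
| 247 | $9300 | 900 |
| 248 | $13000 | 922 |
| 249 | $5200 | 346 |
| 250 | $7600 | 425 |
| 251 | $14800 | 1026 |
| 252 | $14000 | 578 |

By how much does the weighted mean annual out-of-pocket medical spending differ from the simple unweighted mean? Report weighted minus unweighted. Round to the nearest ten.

Unweighted sum = 120500
Unweighted mean = 120500 / 13 = 9269.2308
Weighted sum = 96797000
Sum of weights = 8954
Weighted mean = 96797000 / 8954 = 10810.476
Difference (weighted minus unweighted) = 1541.245

1540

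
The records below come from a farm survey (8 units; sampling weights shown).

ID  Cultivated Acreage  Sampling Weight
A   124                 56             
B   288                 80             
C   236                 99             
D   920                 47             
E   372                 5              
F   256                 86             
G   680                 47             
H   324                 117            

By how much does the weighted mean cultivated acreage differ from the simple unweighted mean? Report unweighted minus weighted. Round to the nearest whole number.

Unweighted sum = 3200
Unweighted mean = 3200 / 8 = 400
Weighted sum = 124×56 + 288×80 + 236×99 + 920×47 + 372×5 + 256×86 + 680×47 + 324×117
  = 6944 + 23040 + 23364 + 43240 + 1860 + 22016 + 31960 + 37908 = 190332
Sum of weights = 537
Weighted mean = 190332 / 537 = 354.43575
Difference (unweighted minus weighted) = 45.564246

46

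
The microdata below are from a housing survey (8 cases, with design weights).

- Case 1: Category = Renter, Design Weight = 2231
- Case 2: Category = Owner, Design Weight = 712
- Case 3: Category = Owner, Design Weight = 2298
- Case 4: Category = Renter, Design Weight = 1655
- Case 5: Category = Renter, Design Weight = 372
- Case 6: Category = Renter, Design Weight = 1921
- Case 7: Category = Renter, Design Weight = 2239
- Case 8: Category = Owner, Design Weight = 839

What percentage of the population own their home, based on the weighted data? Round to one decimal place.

31.4

Sum of weights for 'Owner' = 712 + 2298 + 839 = 3849
Total weight = 2231 + 712 + 2298 + 1655 + 372 + 1921 + 2239 + 839 = 12267
Weighted proportion = 3849 / 12267 = 0.31376865 → 31.376865%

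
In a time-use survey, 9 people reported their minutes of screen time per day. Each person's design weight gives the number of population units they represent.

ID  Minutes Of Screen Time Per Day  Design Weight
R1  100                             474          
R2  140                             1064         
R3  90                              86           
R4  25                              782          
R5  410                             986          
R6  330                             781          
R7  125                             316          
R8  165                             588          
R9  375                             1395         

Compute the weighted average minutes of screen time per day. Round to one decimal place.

238.8

Weighted sum = 100×474 + 140×1064 + 90×86 + 25×782 + 410×986 + 330×781 + 125×316 + 165×588 + 375×1395
  = 1545285
Sum of weights = 474 + 1064 + 86 + 782 + 986 + 781 + 316 + 588 + 1395 = 6472
Weighted mean = 1545285 / 6472 = 238.76468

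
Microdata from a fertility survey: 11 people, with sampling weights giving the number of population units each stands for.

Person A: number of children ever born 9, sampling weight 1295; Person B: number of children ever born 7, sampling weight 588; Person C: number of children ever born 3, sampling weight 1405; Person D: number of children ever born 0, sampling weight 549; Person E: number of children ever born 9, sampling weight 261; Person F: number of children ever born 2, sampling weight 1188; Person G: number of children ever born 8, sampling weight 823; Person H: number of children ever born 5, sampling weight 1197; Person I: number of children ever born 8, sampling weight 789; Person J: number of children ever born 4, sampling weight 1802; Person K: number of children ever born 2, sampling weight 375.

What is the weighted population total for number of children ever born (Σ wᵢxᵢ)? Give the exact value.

Weighted total = 9×1295 + 7×588 + 3×1405 + 0×549 + 9×261 + 2×1188 + 8×823 + 5×1197 + 8×789 + 4×1802 + 2×375
  = 11655 + 4116 + 4215 + 0 + 2349 + 2376 + 6584 + 5985 + 6312 + 7208 + 750 = 51550

51550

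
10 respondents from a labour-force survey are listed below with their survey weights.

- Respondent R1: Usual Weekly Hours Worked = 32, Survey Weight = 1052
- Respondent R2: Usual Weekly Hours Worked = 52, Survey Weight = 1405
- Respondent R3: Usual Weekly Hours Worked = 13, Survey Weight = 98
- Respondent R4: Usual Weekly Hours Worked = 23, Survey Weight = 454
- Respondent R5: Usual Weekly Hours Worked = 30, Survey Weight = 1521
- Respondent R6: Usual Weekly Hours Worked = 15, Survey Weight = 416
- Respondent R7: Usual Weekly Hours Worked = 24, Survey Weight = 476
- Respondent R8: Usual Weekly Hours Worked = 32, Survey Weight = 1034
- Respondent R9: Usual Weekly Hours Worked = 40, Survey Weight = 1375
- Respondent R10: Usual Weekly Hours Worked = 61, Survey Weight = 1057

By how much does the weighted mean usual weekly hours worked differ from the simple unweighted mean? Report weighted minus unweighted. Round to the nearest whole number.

Unweighted sum = 322
Unweighted mean = 322 / 10 = 32.2
Weighted sum = 32×1052 + 52×1405 + 13×98 + 23×454 + 30×1521 + 15×416 + 24×476 + 32×1034 + 40×1375 + 61×1057
  = 33664 + 73060 + 1274 + 10442 + 45630 + 6240 + 11424 + 33088 + 55000 + 64477 = 334299
Sum of weights = 1052 + 1405 + 98 + 454 + 1521 + 416 + 476 + 1034 + 1375 + 1057 = 8888
Weighted mean = 334299 / 8888 = 37.612399
Difference (weighted minus unweighted) = 5.4123987

5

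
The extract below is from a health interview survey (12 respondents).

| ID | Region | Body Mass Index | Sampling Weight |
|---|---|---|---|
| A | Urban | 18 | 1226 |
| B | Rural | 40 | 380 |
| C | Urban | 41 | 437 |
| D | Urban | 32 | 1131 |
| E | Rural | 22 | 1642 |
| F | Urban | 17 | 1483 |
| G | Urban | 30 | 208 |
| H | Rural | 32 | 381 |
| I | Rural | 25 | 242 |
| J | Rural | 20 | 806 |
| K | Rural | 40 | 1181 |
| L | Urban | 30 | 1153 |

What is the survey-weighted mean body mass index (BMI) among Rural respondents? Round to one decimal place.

28.7

Rural rows: B, E, H, I, J, K
Weighted sum = 40×380 + 22×1642 + 32×381 + 25×242 + 20×806 + 40×1181
  = 132926
Sum of weights = 380 + 1642 + 381 + 242 + 806 + 1181 = 4632
Weighted mean = 132926 / 4632 = 28.697323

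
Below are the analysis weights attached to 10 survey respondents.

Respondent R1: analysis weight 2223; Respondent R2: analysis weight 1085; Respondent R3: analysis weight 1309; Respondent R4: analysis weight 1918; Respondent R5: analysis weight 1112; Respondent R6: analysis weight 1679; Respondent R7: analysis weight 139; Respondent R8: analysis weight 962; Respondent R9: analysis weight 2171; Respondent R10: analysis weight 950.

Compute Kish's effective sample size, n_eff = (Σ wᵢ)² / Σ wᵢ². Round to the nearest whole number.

8

Σ wᵢ = 2223 + 1085 + 1309 + 1918 + 1112 + 1679 + 139 + 962 + 2171 + 950 = 13548
Σ wᵢ² = 4941729 + 1177225 + 1713481 + 3678724 + 1236544 + 2819041 + 19321 + 925444 + 4713241 + 902500 = 22127250
n_eff = 13548² / 22127250 = 183548304 / 22127250 = 8.295125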